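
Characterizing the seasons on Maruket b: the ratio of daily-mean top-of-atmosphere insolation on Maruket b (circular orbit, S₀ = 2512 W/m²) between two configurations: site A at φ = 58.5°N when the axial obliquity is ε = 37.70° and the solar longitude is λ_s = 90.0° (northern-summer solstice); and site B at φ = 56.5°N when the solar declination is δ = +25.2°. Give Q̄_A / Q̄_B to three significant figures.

— Configuration A (φ=+58.5°):
Solar declination: sin δ = sin ε · sin λ_s = sin 37.70° × sin 90.0° = 0.61153, so δ = +37.700°.
cos H₀ = −tan(+58.5°) tan(+37.700°) = -1.2612 ≤ −1 ⇒ polar day, H₀ = π.
Bracket: H₀ sin φ sin δ + cos φ cos δ sin H₀ = 3.1416×0.85264×0.61153 + 0.52250×0.79122×0.00000 = 1.638077 + 0.000000 = 1.638077.
Q̄ = (S₀/π) × [bracket] = (2512/π) × 1.638077 = 1309.8 W/m².
— Configuration B (φ=+56.5°):
cos H₀ = −tan(+56.5°) tan(+25.200°) = -0.7109, H₀ = 2.3616 rad.
Bracket: H₀ sin φ sin δ + cos φ cos δ sin H₀ = 2.3616×0.83389×0.42578 + 0.55194×0.90483×0.70325 = 0.838495 + 0.351211 = 1.189706.
Q̄ = (S₀/π) × [bracket] = (2512/π) × 1.189706 = 951.28 W/m².
Ratio Q̄_A / Q̄_B = 1309.8 / 951.28 = 1.377.

Q̄_A / Q̄_B ≈ 1.38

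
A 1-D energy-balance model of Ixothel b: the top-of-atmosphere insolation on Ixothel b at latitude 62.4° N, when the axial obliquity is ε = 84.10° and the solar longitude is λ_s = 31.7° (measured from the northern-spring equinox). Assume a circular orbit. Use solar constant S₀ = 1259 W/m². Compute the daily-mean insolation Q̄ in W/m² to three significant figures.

Solar declination: sin δ = sin ε · sin λ_s = sin 84.10° × sin 31.7° = 0.52269, so δ = +31.513°.
cos H₀ = −tan(+62.4°) tan(+31.513°) = -1.1728 ≤ −1 ⇒ polar day, H₀ = π.
Bracket: H₀ sin φ sin δ + cos φ cos δ sin H₀ = 3.1416×0.88620×0.52269 + 0.46330×0.85252×0.00000 = 1.455214 + 0.000000 = 1.455214.
Q̄ = (S₀/π) × [bracket] = (1259/π) × 1.455214 = 583.2 W/m².

Q̄ ≈ 583 W/m²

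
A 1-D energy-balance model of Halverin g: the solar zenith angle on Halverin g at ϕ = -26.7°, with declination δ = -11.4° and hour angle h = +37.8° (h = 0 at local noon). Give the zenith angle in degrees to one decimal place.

cos θ_z = sin ϕ sin δ + cos ϕ cos δ cos h = 0.088811 + 0.691975 = 0.780786.
θ_z = arccos(0.780786) = 38.7°.

θ_z = 38.7°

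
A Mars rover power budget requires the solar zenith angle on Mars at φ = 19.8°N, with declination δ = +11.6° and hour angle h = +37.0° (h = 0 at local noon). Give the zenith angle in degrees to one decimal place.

θ_z = 36.5°

cos θ_z = sin φ sin δ + cos φ cos δ cos h = 0.068113 + 0.736073 = 0.804186.
θ_z = arccos(0.804186) = 36.5°.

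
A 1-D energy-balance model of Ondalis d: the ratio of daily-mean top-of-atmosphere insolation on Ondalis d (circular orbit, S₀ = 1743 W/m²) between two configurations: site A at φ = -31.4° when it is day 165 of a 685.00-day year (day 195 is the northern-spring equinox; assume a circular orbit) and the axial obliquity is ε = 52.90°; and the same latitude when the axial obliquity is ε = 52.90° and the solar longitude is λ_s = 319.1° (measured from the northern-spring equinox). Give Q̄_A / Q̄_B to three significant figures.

Q̄_A / Q̄_B ≈ 0.844

— Configuration A (φ=-31.4°):
Solar longitude: λ_s = 360° × (165 − 195)/685.00 = -15.766°, i.e. -15.766° + 360° = 344.234°.
sin δ = sin 52.90° × sin 344.234° = -0.21672, so δ = -12.516°.
cos H₀ = −tan(-31.4°) tan(-12.516°) = -0.1355, H₀ = 1.7067 rad.
Bracket: H₀ sin φ sin δ + cos φ cos δ sin H₀ = 1.7067×-0.52101×-0.21672 + 0.85355×0.97623×0.99078 = 0.192709 + 0.825578 = 1.018287.
Q̄ = (S₀/π) × [bracket] = (1743/π) × 1.018287 = 564.96 W/m².
— Configuration B (φ=-31.4°):
Solar declination: sin δ = sin ε · sin λ_s = sin 52.90° × sin 319.1° = -0.52221, so δ = -31.481°.
cos H₀ = −tan(-31.4°) tan(-31.481°) = -0.3738, H₀ = 1.9539 rad.
Bracket: H₀ sin φ sin δ + cos φ cos δ sin H₀ = 1.9539×-0.52101×-0.52221 + 0.85355×0.85282×0.92752 = 0.531611 + 0.675165 = 1.206776.
Q̄ = (S₀/π) × [bracket] = (1743/π) × 1.206776 = 669.54 W/m².
Ratio Q̄_A / Q̄_B = 564.96 / 669.54 = 0.8438.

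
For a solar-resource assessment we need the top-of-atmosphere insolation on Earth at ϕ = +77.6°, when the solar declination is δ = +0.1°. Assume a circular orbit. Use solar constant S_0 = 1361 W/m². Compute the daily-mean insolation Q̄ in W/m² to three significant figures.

Q̄ ≈ 94.2 W/m²

cos h₀ = −tan(+77.6°) tan(+0.100°) = -0.0079, h₀ = 1.5787 rad.
Bracket: h₀ sin ϕ sin δ + cos ϕ cos δ sin h₀ = 1.5787×0.97667×0.00175 + 0.21474×1.00000×0.99997 = 0.002698 + 0.214734 = 0.217432.
Q̄ = (S_0/π) × [bracket] = (1361/π) × 0.217432 = 94.20 W/m².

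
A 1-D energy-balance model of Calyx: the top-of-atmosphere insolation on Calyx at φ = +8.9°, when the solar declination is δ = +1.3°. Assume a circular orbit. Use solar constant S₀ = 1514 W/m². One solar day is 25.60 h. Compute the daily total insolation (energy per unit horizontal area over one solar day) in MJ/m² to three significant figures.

44.1 MJ/m²

cos H₀ = −tan(+8.9°) tan(+1.300°) = -0.0036, H₀ = 1.5743 rad.
Bracket: H₀ sin φ sin δ + cos φ cos δ sin H₀ = 1.5743×0.15471×0.02269 + 0.98796×0.99974×0.99999 = 0.005526 + 0.987693 = 0.993219.
Q̄ = (S₀/π) × [bracket] = (1514/π) × 0.993219 = 478.65 W/m².
Daily total = Q̄ × 25.60 h × 3600 s/h = 478.65 × 25.60 × 3600 / 10⁶ = 44.11 MJ/m².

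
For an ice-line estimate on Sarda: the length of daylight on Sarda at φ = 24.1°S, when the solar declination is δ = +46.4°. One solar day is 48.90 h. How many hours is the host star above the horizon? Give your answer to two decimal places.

cos H₀ = −tan φ · tan δ = −tan(-24.1°) × tan(+46.400°) = 0.4697, so H₀ = 1.0818 rad = 61.98°.
Daylight = 2H₀/(2π) × 48.90 h = (1.0818/π) × 48.90 = 16.84 h.

16.84 h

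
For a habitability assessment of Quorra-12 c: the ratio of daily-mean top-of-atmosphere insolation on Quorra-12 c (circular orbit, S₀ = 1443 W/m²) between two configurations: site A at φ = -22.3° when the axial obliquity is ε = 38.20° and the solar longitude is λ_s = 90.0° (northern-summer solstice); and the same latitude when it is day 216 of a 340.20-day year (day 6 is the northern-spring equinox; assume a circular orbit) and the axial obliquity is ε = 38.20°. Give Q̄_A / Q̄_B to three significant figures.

— Configuration A (φ=-22.3°):
Solar declination: sin δ = sin ε · sin λ_s = sin 38.20° × sin 90.0° = 0.61841, so δ = +38.200°.
cos H₀ = −tan(-22.3°) tan(+38.200°) = 0.3227, H₀ = 1.2422 rad.
Bracket: H₀ sin φ sin δ + cos φ cos δ sin H₀ = 1.2422×-0.37946×0.61841 + 0.92521×0.78586×0.94649 = -0.291497 + 0.688179 = 0.396682.
Q̄ = (S₀/π) × [bracket] = (1443/π) × 0.396682 = 182.20 W/m².
— Configuration B (φ=-22.3°):
Solar longitude: λ_s = 360° × (216 − 6)/340.20 = 222.222°.
sin δ = sin 38.20° × sin 222.222° = -0.41558, so δ = -24.556°.
cos H₀ = −tan(-22.3°) tan(-24.556°) = -0.1874, H₀ = 1.7593 rad.
Bracket: H₀ sin φ sin δ + cos φ cos δ sin H₀ = 1.7593×-0.37946×-0.41558 + 0.92521×0.90956×0.98229 = 0.277435 + 0.826630 = 1.104065.
Q̄ = (S₀/π) × [bracket] = (1443/π) × 1.104065 = 507.12 W/m².
Ratio Q̄_A / Q̄_B = 182.20 / 507.12 = 0.3593.

Q̄_A / Q̄_B ≈ 0.359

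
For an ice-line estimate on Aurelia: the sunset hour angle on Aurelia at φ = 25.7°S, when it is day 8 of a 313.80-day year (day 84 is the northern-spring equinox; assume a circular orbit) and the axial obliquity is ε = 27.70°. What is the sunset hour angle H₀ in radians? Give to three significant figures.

H₀ = 1.83 rad

Solar longitude: λ_s = 360° × (8 − 84)/313.80 = -87.189°, i.e. -87.189° + 360° = 272.811°.
sin δ = sin 27.70° × sin 272.811° = -0.46428, so δ = -27.664°.
cos H₀ = −tan φ · tan δ = −tan(-25.7°) × tan(-27.664°) = -0.2523, so H₀ = 1.8258 rad = 104.61°.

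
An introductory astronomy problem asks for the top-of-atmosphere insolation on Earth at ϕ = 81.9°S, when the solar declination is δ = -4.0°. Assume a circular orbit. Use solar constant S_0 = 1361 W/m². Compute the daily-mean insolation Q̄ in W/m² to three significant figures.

Q̄ ≈ 115 W/m²

cos h₀ = −tan(-81.9°) tan(-4.000°) = -0.4913, h₀ = 2.0844 rad.
Bracket: h₀ sin ϕ sin δ + cos ϕ cos δ sin h₀ = 2.0844×-0.99002×-0.06976 + 0.14090×0.99756×0.87097 = 0.143957 + 0.122420 = 0.266377.
Q̄ = (S_0/π) × [bracket] = (1361/π) × 0.266377 = 115.4 W/m².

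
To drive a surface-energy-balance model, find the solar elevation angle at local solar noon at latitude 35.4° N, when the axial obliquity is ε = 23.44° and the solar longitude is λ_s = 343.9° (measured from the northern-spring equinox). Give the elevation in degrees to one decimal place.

48.3°

Solar declination: sin δ = sin ε · sin λ_s = sin 23.44° × sin 343.9° = -0.11031, so δ = -6.333°.
At local noon the hour angle is zero, so the zenith angle equals |φ − δ| = |+35.4° − (-6.333°)| = 41.733°.
Elevation = 90° − 41.733° = 48.3°.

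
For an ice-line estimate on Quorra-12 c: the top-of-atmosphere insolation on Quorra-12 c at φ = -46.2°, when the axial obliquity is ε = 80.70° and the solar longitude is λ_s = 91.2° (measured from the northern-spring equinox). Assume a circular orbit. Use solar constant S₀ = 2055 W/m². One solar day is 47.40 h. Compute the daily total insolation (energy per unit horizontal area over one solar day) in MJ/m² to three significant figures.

0.00 MJ/m²

Solar declination: sin δ = sin ε · sin λ_s = sin 80.70° × sin 91.2° = 0.98664, so δ = +80.624°.
cos H₀ = −tan(-46.2°) tan(+80.624°) = 6.3151 ≥ 1 ⇒ polar night, H₀ = 0 and Q̄ = 0.
Daily total = Q̄ × 47.40 h × 3600 s/h = 0.00 MJ/m².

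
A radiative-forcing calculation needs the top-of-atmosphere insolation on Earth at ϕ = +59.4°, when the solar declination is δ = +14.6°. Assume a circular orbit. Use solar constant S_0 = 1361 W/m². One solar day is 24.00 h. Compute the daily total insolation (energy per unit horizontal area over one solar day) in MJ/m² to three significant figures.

cos h₀ = −tan(+59.4°) tan(+14.600°) = -0.4404, h₀ = 2.0269 rad.
Bracket: h₀ sin ϕ sin δ + cos ϕ cos δ sin h₀ = 2.0269×0.86074×0.25207 + 0.50904×0.96771×0.89778 = 0.439770 + 0.442249 = 0.882019.
Q̄ = (S_0/π) × [bracket] = (1361/π) × 0.882019 = 382.11 W/m².
Daily total = Q̄ × 24.00 h × 3600 s/h = 382.11 × 24.00 × 3600 / 10⁶ = 33.01 MJ/m².

33.0 MJ/m²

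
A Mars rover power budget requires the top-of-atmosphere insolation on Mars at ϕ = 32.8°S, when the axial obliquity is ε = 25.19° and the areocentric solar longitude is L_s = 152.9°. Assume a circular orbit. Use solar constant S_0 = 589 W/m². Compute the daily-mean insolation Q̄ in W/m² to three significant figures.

Q̄ ≈ 125 W/m²

sin δ = sin 25.19° × sin 152.9° = 0.19389, so δ = +11.180°.
cos h₀ = −tan(-32.8°) tan(+11.180°) = 0.1274, h₀ = 1.4431 rad.
Bracket: h₀ sin ϕ sin δ + cos ϕ cos δ sin h₀ = 1.4431×-0.54171×0.19389 + 0.84057×0.98102×0.99186 = -0.151572 + 0.817904 = 0.666332.
Q̄ = (S_0/π) × [bracket] = (589/π) × 0.666332 = 124.9 W/m².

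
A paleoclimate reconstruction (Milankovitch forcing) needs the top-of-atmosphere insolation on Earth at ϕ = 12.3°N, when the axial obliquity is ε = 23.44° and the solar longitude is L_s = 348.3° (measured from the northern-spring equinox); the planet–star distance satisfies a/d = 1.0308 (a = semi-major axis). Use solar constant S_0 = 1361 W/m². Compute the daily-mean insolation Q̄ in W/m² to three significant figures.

Q̄ ≈ 436 W/m²

Solar declination: sin δ = sin ε · sin L_s = sin 23.44° × sin 348.3° = -0.08067, so δ = -4.627°.
cos h₀ = −tan(+12.3°) tan(-4.627°) = 0.0176, h₀ = 1.5531 rad.
Bracket: h₀ sin ϕ sin δ + cos ϕ cos δ sin h₀ = 1.5531×0.21303×-0.08067 + 0.97705×0.99674×0.99984 = -0.026690 + 0.973709 = 0.947019.
Inverse-square distance factor (a/d)² = 1.0308² = 1.062549.
Q̄ = (S_0/π) × 1.062549 × [bracket] = (1361/π) × 1.062549 × 0.947019 = 435.9 W/m².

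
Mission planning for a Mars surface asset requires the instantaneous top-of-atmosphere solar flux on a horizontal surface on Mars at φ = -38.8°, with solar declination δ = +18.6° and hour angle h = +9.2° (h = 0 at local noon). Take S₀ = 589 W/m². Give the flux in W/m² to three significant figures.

312 W/m²

cos θ_z = sin φ sin δ + cos φ cos δ cos h = -0.199861 + 0.729130 = 0.529269.
Flux = S₀ · cos θ_z = 589 × 0.529269 = 311.7 W/m².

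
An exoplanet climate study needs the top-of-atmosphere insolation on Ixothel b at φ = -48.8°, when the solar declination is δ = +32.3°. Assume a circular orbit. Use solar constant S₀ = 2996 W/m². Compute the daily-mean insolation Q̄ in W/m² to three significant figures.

Q̄ ≈ 74.4 W/m²

cos H₀ = −tan(-48.8°) tan(+32.300°) = 0.7221, H₀ = 0.7639 rad.
Bracket: H₀ sin φ sin δ + cos φ cos δ sin H₀ = 0.7639×-0.75241×0.53435 + 0.65869×0.84526×0.69176 = -0.307126 + 0.385147 = 0.078021.
Q̄ = (S₀/π) × [bracket] = (2996/π) × 0.078021 = 74.41 W/m².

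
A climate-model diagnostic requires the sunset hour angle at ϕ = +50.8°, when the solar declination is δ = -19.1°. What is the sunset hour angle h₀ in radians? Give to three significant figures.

h₀ = 1.13 rad

cos h₀ = −tan ϕ · tan δ = −tan(+50.8°) × tan(-19.100°) = 0.4246, so h₀ = 1.1323 rad = 64.88°.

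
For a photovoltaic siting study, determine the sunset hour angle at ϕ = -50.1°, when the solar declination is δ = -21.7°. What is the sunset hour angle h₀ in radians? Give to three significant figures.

cos h₀ = −tan ϕ · tan δ = −tan(-50.1°) × tan(-21.700°) = -0.4759, so h₀ = 2.0668 rad = 118.42°.

h₀ = 2.07 rad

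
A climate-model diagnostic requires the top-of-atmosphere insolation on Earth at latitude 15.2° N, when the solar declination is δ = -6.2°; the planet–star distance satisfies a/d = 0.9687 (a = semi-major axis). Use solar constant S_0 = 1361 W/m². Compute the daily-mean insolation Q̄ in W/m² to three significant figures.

Q̄ ≈ 372 W/m²

cos h₀ = −tan(+15.2°) tan(-6.200°) = 0.0295, h₀ = 1.5413 rad.
Bracket: h₀ sin ϕ sin δ + cos ϕ cos δ sin h₀ = 1.5413×0.26219×-0.10800 + 0.96502×0.99415×0.99956 = -0.043644 + 0.958953 = 0.915309.
Inverse-square distance factor (a/d)² = 0.9687² = 0.938380.
Q̄ = (S_0/π) × 0.938380 × [bracket] = (1361/π) × 0.938380 × 0.915309 = 372.1 W/m².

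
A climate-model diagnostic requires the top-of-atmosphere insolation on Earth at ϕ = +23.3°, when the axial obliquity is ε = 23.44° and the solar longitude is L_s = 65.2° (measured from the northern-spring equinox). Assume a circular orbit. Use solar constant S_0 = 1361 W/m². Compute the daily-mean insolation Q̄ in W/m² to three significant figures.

Q̄ ≈ 473 W/m²

Solar declination: sin δ = sin ε · sin L_s = sin 23.44° × sin 65.2° = 0.36110, so δ = +21.168°.
cos h₀ = −tan(+23.3°) tan(+21.168°) = -0.1668, h₀ = 1.7383 rad.
Bracket: h₀ sin ϕ sin δ + cos ϕ cos δ sin h₀ = 1.7383×0.39555×0.36110 + 0.91845×0.93253×0.98600 = 0.248287 + 0.844491 = 1.092778.
Q̄ = (S_0/π) × [bracket] = (1361/π) × 1.092778 = 473.4 W/m².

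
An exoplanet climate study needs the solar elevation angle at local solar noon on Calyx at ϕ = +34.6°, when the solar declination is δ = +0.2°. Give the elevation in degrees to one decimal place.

At local noon the hour angle is zero, so the zenith angle equals |ϕ − δ| = |+34.6° − (+0.200°)| = 34.400°.
Elevation = 90° − 34.400° = 55.6°.

55.6°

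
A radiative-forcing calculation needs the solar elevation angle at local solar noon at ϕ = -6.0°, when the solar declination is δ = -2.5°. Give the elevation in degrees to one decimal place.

At local noon the hour angle is zero, so the zenith angle equals |ϕ − δ| = |-6.0° − (-2.500°)| = 3.500°.
Elevation = 90° − 3.500° = 86.5°.

86.5°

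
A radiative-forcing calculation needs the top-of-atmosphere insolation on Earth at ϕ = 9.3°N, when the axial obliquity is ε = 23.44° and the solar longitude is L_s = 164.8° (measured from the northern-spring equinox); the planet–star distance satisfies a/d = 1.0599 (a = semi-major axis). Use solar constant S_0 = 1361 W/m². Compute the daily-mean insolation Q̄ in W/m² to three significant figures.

Q̄ ≈ 491 W/m²

Solar declination: sin δ = sin ε · sin L_s = sin 23.44° × sin 164.8° = 0.10430, so δ = +5.987°.
cos h₀ = −tan(+9.3°) tan(+5.987°) = -0.0172, h₀ = 1.5880 rad.
Bracket: h₀ sin ϕ sin δ + cos ϕ cos δ sin h₀ = 1.5880×0.16160×0.10430 + 0.98686×0.99455×0.99985 = 0.026766 + 0.981334 = 1.008100.
Inverse-square distance factor (a/d)² = 1.0599² = 1.123388.
Q̄ = (S_0/π) × 1.123388 × [bracket] = (1361/π) × 1.123388 × 1.008100 = 490.6 W/m².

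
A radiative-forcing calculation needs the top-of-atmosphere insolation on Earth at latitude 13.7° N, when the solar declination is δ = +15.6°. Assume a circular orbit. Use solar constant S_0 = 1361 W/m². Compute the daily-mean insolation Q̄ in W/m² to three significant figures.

Q̄ ≈ 450 W/m²

cos h₀ = −tan(+13.7°) tan(+15.600°) = -0.0681, h₀ = 1.6389 rad.
Bracket: h₀ sin ϕ sin δ + cos ϕ cos δ sin h₀ = 1.6389×0.23684×0.26892 + 0.97155×0.96316×0.99768 = 0.104383 + 0.933587 = 1.037970.
Q̄ = (S_0/π) × [bracket] = (1361/π) × 1.037970 = 449.7 W/m².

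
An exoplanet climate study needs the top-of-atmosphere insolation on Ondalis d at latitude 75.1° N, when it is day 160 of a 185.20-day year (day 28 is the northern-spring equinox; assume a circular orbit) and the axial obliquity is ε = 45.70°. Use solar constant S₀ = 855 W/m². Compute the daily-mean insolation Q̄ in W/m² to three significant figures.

Solar longitude: λ_s = 360° × (160 − 28)/185.20 = 256.587°.
sin δ = sin 45.70° × sin 256.587° = -0.69617, so δ = -44.121°.
cos H₀ = −tan(+75.1°) tan(-44.121°) = 3.6447 ≥ 1 ⇒ polar night, H₀ = 0 and Q̄ = 0.

Q̄ ≈ 0.00 W/m²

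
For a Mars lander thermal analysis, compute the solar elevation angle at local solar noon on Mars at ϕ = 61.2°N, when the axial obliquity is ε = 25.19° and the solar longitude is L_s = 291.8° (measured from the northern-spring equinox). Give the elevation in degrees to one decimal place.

5.5°

Solar declination: sin δ = sin ε · sin L_s = sin 25.19° × sin 291.8° = -0.39518, so δ = -23.277°.
At local noon the hour angle is zero, so the zenith angle equals |ϕ − δ| = |+61.2° − (-23.277°)| = 84.477°.
Elevation = 90° − 84.477° = 5.5°.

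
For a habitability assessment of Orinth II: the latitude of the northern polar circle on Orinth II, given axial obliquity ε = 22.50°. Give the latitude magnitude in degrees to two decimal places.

The polar circle is the lowest latitude that experiences at least one full rotation of continuous daylight at the northern-summer solstice; it lies at |ϕ| = 90° − ε = 90° − 22.50° = 67.50°.

67.50°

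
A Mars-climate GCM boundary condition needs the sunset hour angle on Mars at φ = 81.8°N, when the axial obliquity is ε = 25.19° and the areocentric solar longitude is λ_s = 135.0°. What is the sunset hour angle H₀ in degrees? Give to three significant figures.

sin δ = sin 25.19° × sin 135.0° = 0.30096, so δ = +17.515°.
Sunrise equation: cos H₀ = −tan φ · tan δ = -2.1901 ≤ −1, so the Sun never sets (polar day) and H₀ = π.

H₀ = 180°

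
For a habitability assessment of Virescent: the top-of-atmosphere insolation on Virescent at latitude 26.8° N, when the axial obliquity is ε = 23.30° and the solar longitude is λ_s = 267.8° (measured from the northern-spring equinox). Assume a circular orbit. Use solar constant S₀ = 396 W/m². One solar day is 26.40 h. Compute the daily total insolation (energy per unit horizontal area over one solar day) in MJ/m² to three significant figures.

6.70 MJ/m²

Solar declination: sin δ = sin ε · sin λ_s = sin 23.30° × sin 267.8° = -0.39525, so δ = -23.282°.
cos H₀ = −tan(+26.8°) tan(-23.282°) = 0.2174, H₀ = 1.3517 rad.
Bracket: H₀ sin φ sin δ + cos φ cos δ sin H₀ = 1.3517×0.45088×-0.39525 + 0.89259×0.91857×0.97609 = -0.240887 + 0.800302 = 0.559415.
Q̄ = (S₀/π) × [bracket] = (396/π) × 0.559415 = 70.515 W/m².
Daily total = Q̄ × 26.40 h × 3600 s/h = 70.515 × 26.40 × 3600 / 10⁶ = 6.702 MJ/m².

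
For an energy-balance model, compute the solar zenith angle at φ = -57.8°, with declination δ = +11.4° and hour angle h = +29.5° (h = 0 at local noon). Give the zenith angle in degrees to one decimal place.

cos θ_z = sin φ sin δ + cos φ cos δ cos h = -0.167256 + 0.454642 = 0.287386.
θ_z = arccos(0.287386) = 73.3°.

θ_z = 73.3°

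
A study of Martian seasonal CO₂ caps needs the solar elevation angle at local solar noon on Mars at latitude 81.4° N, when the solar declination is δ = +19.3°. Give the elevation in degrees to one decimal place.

At local noon the hour angle is zero, so the zenith angle equals |φ − δ| = |+81.4° − (+19.300°)| = 62.100°.
Elevation = 90° − 62.100° = 27.9°.

27.9°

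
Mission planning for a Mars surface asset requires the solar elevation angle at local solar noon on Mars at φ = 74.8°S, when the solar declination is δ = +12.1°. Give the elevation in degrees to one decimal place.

At local noon the hour angle is zero, so the zenith angle equals |φ − δ| = |-74.8° − (+12.100°)| = 86.900°.
Elevation = 90° − 86.900° = 3.1°.

3.1°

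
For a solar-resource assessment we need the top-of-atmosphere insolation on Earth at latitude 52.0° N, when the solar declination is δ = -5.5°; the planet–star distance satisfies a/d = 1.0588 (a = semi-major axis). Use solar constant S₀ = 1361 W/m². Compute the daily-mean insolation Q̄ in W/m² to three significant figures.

Q̄ ≈ 242 W/m²

cos H₀ = −tan(+52.0°) tan(-5.500°) = 0.1232, H₀ = 1.4472 rad.
Bracket: H₀ sin φ sin δ + cos φ cos δ sin H₀ = 1.4472×0.78801×-0.09585 + 0.61566×0.99540×0.99238 = -0.109308 + 0.608158 = 0.498850.
Inverse-square distance factor (a/d)² = 1.0588² = 1.121057.
Q̄ = (S₀/π) × 1.121057 × [bracket] = (1361/π) × 1.121057 × 0.498850 = 242.3 W/m².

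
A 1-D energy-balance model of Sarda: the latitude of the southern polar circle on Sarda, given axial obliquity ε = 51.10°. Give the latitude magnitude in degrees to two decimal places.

The polar circle is the lowest latitude that experiences at least one full rotation of continuous darkness at the northern-summer solstice; it lies at |φ| = 90° − ε = 90° − 51.10° = 38.90°.

38.90°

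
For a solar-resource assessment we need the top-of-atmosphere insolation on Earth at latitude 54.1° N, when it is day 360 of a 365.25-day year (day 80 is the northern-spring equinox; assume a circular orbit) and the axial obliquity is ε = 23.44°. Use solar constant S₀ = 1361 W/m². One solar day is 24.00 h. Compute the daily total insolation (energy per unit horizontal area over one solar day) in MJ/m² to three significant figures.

Solar longitude: λ_s = 360° × (360 − 80)/365.25 = 275.975°.
sin δ = sin 23.44° × sin 275.975° = -0.39563, so δ = -23.305°.
cos H₀ = −tan(+54.1°) tan(-23.305°) = 0.5951, H₀ = 0.9334 rad.
Bracket: H₀ sin φ sin δ + cos φ cos δ sin H₀ = 0.9334×0.81004×-0.39563 + 0.58637×0.91841×0.80366 = -0.299132 + 0.432793 = 0.133661.
Q̄ = (S₀/π) × [bracket] = (1361/π) × 0.133661 = 57.905 W/m².
Daily total = Q̄ × 24.00 h × 3600 s/h = 57.905 × 24.00 × 3600 / 10⁶ = 5.003 MJ/m².

5.00 MJ/m²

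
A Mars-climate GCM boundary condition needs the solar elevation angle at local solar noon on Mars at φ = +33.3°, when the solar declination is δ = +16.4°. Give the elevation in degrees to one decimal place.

73.1°

At local noon the hour angle is zero, so the zenith angle equals |φ − δ| = |+33.3° − (+16.400°)| = 16.900°.
Elevation = 90° − 16.900° = 73.1°.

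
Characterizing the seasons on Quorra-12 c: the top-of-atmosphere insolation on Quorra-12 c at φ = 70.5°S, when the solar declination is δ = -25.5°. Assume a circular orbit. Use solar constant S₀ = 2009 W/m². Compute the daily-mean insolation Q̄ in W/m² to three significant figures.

cos H₀ = −tan(-70.5°) tan(-25.500°) = -1.3469 ≤ −1 ⇒ polar day, H₀ = π.
Bracket: H₀ sin φ sin δ + cos φ cos δ sin H₀ = 3.1416×-0.94264×-0.43051 + 0.33381×0.90259×0.00000 = 1.274911 + 0.000000 = 1.274911.
Q̄ = (S₀/π) × [bracket] = (2009/π) × 1.274911 = 815.3 W/m².

Q̄ ≈ 815 W/m²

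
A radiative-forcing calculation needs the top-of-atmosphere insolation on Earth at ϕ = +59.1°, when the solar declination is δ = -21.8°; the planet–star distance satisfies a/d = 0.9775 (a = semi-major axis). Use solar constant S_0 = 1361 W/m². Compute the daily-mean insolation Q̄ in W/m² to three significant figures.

cos h₀ = −tan(+59.1°) tan(-21.800°) = 0.6683, h₀ = 0.8389 rad.
Bracket: h₀ sin ϕ sin δ + cos ϕ cos δ sin h₀ = 0.8389×0.85806×-0.37137 + 0.51354×0.92849×0.74389 = -0.267322 + 0.354699 = 0.087377.
Inverse-square distance factor (a/d)² = 0.9775² = 0.955506.
Q̄ = (S_0/π) × 0.955506 × [bracket] = (1361/π) × 0.955506 × 0.087377 = 36.17 W/m².

Q̄ ≈ 36.2 W/m²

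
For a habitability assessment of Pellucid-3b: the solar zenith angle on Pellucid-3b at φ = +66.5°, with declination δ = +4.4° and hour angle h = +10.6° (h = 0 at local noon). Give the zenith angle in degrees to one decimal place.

cos θ_z = sin φ sin δ + cos φ cos δ cos h = 0.070356 + 0.390789 = 0.461145.
θ_z = arccos(0.461145) = 62.5°.

θ_z = 62.5°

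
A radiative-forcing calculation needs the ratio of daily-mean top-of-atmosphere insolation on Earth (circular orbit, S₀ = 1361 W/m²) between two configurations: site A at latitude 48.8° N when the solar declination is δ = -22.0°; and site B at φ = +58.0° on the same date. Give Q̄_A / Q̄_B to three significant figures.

— Configuration A (φ=+48.8°):
cos H₀ = −tan(+48.8°) tan(-22.000°) = 0.4615, H₀ = 1.0911 rad.
Bracket: H₀ sin φ sin δ + cos φ cos δ sin H₀ = 1.0911×0.75241×-0.37461 + 0.65869×0.92718×0.88713 = -0.307538 + 0.541792 = 0.234254.
Q̄ = (S₀/π) × [bracket] = (1361/π) × 0.234254 = 101.48 W/m².
— Configuration B (φ=+58.0°):
cos H₀ = −tan(+58.0°) tan(-22.000°) = 0.6466, H₀ = 0.8677 rad.
Bracket: H₀ sin φ sin δ + cos φ cos δ sin H₀ = 0.8677×0.84805×-0.37461 + 0.52992×0.92718×0.76285 = -0.275658 + 0.374812 = 0.099154.
Q̄ = (S₀/π) × [bracket] = (1361/π) × 0.099154 = 42.955 W/m².
Ratio Q̄_A / Q̄_B = 101.48 / 42.955 = 2.362.

Q̄_A / Q̄_B ≈ 2.36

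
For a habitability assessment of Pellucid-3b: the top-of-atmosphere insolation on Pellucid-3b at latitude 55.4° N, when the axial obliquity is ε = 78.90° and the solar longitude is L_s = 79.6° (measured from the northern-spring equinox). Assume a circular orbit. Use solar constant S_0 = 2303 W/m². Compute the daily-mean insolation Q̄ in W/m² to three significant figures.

Q̄ ≈ 1.83e+03 W/m²

Solar declination: sin δ = sin ε · sin L_s = sin 78.90° × sin 79.6° = 0.96517, so δ = +74.834°.
cos h₀ = −tan(+55.4°) tan(+74.834°) = -5.3479 ≤ −1 ⇒ polar day, h₀ = π.
Bracket: h₀ sin ϕ sin δ + cos ϕ cos δ sin h₀ = 3.1416×0.82314×0.96517 + 0.56784×0.26162×0.00000 = 2.495907 + 0.000000 = 2.495907.
Q̄ = (S_0/π) × [bracket] = (2303/π) × 2.495907 = 1830 W/m².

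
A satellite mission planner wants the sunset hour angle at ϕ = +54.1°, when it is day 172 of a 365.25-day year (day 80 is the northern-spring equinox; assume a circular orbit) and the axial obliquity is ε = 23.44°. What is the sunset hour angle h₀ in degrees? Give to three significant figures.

Solar longitude: L_s = 360° × (172 − 80)/365.25 = 90.678°.
sin δ = sin 23.44° × sin 90.678° = 0.39776, so δ = +23.438°.
cos h₀ = −tan ϕ · tan δ = −tan(+54.1°) × tan(+23.438°) = -0.5989, so h₀ = 2.2129 rad = 126.79°.

h₀ = 127°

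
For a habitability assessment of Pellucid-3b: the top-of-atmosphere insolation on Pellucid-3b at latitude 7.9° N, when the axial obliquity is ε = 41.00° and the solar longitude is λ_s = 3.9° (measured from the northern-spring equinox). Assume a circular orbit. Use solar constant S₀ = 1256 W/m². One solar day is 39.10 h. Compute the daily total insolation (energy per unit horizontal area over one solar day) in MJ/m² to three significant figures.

56.2 MJ/m²

Solar declination: sin δ = sin ε · sin λ_s = sin 41.00° × sin 3.9° = 0.04462, so δ = +2.558°.
cos H₀ = −tan(+7.9°) tan(+2.558°) = -0.0062, H₀ = 1.5770 rad.
Bracket: H₀ sin φ sin δ + cos φ cos δ sin H₀ = 1.5770×0.13744×0.04462 + 0.99051×0.99900×0.99998 = 0.009671 + 0.989500 = 0.999171.
Q̄ = (S₀/π) × [bracket] = (1256/π) × 0.999171 = 399.47 W/m².
Daily total = Q̄ × 39.10 h × 3600 s/h = 399.47 × 39.10 × 3600 / 10⁶ = 56.23 MJ/m².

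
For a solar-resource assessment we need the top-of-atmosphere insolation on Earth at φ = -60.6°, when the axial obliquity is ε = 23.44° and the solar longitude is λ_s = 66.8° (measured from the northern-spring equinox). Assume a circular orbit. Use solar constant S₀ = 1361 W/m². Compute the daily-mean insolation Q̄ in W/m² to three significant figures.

Q̄ ≈ 31.6 W/m²

Solar declination: sin δ = sin ε · sin λ_s = sin 23.44° × sin 66.8° = 0.36562, so δ = +21.446°.
cos H₀ = −tan(-60.6°) tan(+21.446°) = 0.6971, H₀ = 0.7994 rad.
Bracket: H₀ sin φ sin δ + cos φ cos δ sin H₀ = 0.7994×-0.87121×0.36562 + 0.49090×0.93076×0.71693 = -0.254634 + 0.327573 = 0.072939.
Q̄ = (S₀/π) × [bracket] = (1361/π) × 0.072939 = 31.60 W/m².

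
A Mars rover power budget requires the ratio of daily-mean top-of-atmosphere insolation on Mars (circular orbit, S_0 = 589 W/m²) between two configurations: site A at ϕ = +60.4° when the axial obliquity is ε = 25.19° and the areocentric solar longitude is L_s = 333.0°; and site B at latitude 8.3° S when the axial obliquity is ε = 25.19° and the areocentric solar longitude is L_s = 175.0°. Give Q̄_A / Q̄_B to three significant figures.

— Configuration A (ϕ=+60.4°):
sin δ = sin 25.19° × sin 333.0° = -0.19323, so δ = -11.141°.
cos h₀ = −tan(+60.4°) tan(-11.141°) = 0.3467, h₀ = 1.2168 rad.
Bracket: h₀ sin ϕ sin δ + cos ϕ cos δ sin h₀ = 1.2168×0.86949×-0.19323 + 0.49394×0.98115×0.93798 = -0.204436 + 0.454573 = 0.250137.
Q̄ = (S_0/π) × [bracket] = (589/π) × 0.250137 = 46.897 W/m².
— Configuration B (ϕ=-8.3°):
sin δ = sin 25.19° × sin 175.0° = 0.03710, so δ = +2.126°.
cos h₀ = −tan(-8.3°) tan(+2.126°) = 0.0054, h₀ = 1.5654 rad.
Bracket: h₀ sin ϕ sin δ + cos ϕ cos δ sin h₀ = 1.5654×-0.14436×0.03710 + 0.98953×0.99931×0.99999 = -0.008384 + 0.988837 = 0.980453.
Q̄ = (S_0/π) × [bracket] = (589/π) × 0.980453 = 183.82 W/m².
Ratio Q̄_A / Q̄_B = 46.897 / 183.82 = 0.2551.

Q̄_A / Q̄_B ≈ 0.255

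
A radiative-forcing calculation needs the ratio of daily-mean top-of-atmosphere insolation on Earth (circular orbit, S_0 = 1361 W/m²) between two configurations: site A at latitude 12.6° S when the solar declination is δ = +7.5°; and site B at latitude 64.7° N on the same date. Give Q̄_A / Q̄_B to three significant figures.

Q̄_A / Q̄_B ≈ 1.48

— Configuration A (ϕ=-12.6°):
cos h₀ = −tan(-12.6°) tan(+7.500°) = 0.0294, h₀ = 1.5414 rad.
Bracket: h₀ sin ϕ sin δ + cos ϕ cos δ sin h₀ = 1.5414×-0.21814×0.13053 + 0.97592×0.99144×0.99957 = -0.043890 + 0.967150 = 0.923260.
Q̄ = (S_0/π) × [bracket] = (1361/π) × 0.923260 = 399.97 W/m².
— Configuration B (ϕ=+64.7°):
cos h₀ = −tan(+64.7°) tan(+7.500°) = -0.2785, h₀ = 1.8530 rad.
Bracket: h₀ sin ϕ sin δ + cos ϕ cos δ sin h₀ = 1.8530×0.90408×0.13053 + 0.42736×0.99144×0.96043 = 0.218672 + 0.406936 = 0.625608.
Q̄ = (S_0/π) × [bracket] = (1361/π) × 0.625608 = 271.03 W/m².
Ratio Q̄_A / Q̄_B = 399.97 / 271.03 = 1.476.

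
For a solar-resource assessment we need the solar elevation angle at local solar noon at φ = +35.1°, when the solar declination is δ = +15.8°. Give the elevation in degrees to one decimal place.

70.7°

At local noon the hour angle is zero, so the zenith angle equals |φ − δ| = |+35.1° − (+15.800°)| = 19.300°.
Elevation = 90° − 19.300° = 70.7°.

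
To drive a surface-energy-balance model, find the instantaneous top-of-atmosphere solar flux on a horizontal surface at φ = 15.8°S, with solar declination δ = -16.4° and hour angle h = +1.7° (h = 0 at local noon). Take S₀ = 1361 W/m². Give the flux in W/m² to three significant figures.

1.36e+03 W/m²

cos θ_z = sin φ sin δ + cos φ cos δ cos h = 0.076876 + 0.922663 = 0.999539.
Flux = S₀ · cos θ_z = 1361 × 0.999539 = 1360 W/m².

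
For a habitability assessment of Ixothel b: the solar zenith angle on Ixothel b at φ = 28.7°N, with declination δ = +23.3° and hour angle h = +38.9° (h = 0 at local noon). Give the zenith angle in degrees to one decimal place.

θ_z = 35.2°

cos θ_z = sin φ sin δ + cos φ cos δ cos h = 0.189950 + 0.626962 = 0.816912.
θ_z = arccos(0.816912) = 35.2°.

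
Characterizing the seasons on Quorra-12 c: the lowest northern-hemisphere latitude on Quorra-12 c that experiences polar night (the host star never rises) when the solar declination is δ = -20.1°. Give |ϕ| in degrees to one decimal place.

Polar night requires cos h₀ = −tan ϕ tan δ ≥ 1, i.e. tan ϕ tan δ ≤ −1.
The boundary is |tan ϕ| · |tan δ| = 1, so |ϕ| = 90° − |δ| = 90° − 20.1° = 69.9° in the northern hemisphere.

|ϕ| = 69.9°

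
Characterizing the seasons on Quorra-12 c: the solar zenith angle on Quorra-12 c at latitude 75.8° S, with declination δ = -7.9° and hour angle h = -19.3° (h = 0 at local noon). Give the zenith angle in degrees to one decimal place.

θ_z = 68.7°

cos θ_z = sin ϕ sin δ + cos ϕ cos δ cos h = 0.133245 + 0.229324 = 0.362569.
θ_z = arccos(0.362569) = 68.7°.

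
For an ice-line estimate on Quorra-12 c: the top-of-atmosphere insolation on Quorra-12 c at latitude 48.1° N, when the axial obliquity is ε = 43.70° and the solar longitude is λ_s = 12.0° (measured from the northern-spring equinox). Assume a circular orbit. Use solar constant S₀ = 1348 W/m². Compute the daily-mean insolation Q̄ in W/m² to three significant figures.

Solar declination: sin δ = sin ε · sin λ_s = sin 43.70° × sin 12.0° = 0.14364, so δ = +8.259°.
cos H₀ = −tan(+48.1°) tan(+8.259°) = -0.1618, H₀ = 1.7333 rad.
Bracket: H₀ sin φ sin δ + cos φ cos δ sin H₀ = 1.7333×0.74431×0.14364 + 0.66783×0.98963×0.98683 = 0.185312 + 0.652200 = 0.837512.
Q̄ = (S₀/π) × [bracket] = (1348/π) × 0.837512 = 359.4 W/m².

Q̄ ≈ 359 W/m²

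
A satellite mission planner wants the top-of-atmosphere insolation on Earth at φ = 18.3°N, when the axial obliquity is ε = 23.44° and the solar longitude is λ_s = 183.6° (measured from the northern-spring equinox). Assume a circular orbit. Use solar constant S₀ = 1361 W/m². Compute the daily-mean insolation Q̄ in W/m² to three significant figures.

Q̄ ≈ 406 W/m²

Solar declination: sin δ = sin ε · sin λ_s = sin 23.44° × sin 183.6° = -0.02498, so δ = -1.431°.
cos H₀ = −tan(+18.3°) tan(-1.431°) = 0.0083, H₀ = 1.5625 rad.
Bracket: H₀ sin φ sin δ + cos φ cos δ sin H₀ = 1.5625×0.31399×-0.02498 + 0.94943×0.99969×0.99997 = -0.012255 + 0.949107 = 0.936852.
Q̄ = (S₀/π) × [bracket] = (1361/π) × 0.936852 = 405.9 W/m².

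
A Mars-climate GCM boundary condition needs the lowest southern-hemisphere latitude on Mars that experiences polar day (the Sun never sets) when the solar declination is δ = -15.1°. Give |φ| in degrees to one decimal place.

Polar day requires cos H₀ = −tan φ tan δ ≤ −1, i.e. tan φ tan δ ≥ 1.
The boundary is |tan φ| · |tan δ| = 1, so |φ| = 90° − |δ| = 90° − 15.1° = 74.9° in the southern hemisphere.

|φ| = 74.9°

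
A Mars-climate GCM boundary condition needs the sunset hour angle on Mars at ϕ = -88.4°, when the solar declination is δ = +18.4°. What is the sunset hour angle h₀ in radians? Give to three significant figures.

cos h₀ = −tan ϕ · tan δ = 11.9093 ≥ 1, so the Sun never rises (polar night) and h₀ = 0.

h₀ = 0.00 rad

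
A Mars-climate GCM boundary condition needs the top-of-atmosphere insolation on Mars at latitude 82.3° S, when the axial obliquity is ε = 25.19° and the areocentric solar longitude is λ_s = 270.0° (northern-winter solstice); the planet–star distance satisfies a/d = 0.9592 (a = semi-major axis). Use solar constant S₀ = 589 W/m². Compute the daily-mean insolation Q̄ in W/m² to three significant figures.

sin δ = sin 25.19° × sin 270.0° = -0.42562, so δ = -25.190°.
cos H₀ = −tan(-82.3°) tan(-25.190°) = -3.4788 ≤ −1 ⇒ polar day, H₀ = π.
Bracket: H₀ sin φ sin δ + cos φ cos δ sin H₀ = 3.1416×-0.99098×-0.42562 + 0.13399×0.90490×0.00000 = 1.325067 + 0.000000 = 1.325067.
Inverse-square distance factor (a/d)² = 0.9592² = 0.920065.
Q̄ = (S₀/π) × 0.920065 × [bracket] = (589/π) × 0.920065 × 1.325067 = 228.6 W/m².

Q̄ ≈ 229 W/m²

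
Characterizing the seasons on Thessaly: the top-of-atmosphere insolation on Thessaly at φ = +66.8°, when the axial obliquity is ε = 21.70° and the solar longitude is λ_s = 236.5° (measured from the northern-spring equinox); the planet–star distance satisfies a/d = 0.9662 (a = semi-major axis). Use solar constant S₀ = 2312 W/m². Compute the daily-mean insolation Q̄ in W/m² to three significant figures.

Solar declination: sin δ = sin ε · sin λ_s = sin 21.70° × sin 236.5° = -0.30833, so δ = -17.958°.
cos H₀ = −tan(+66.8°) tan(-17.958°) = 0.7562, H₀ = 0.7133 rad.
Bracket: H₀ sin φ sin δ + cos φ cos δ sin H₀ = 0.7133×0.91914×-0.30833 + 0.39394×0.95128×0.65431 = -0.202148 + 0.245201 = 0.043053.
Inverse-square distance factor (a/d)² = 0.9662² = 0.933542.
Q̄ = (S₀/π) × 0.933542 × [bracket] = (2312/π) × 0.933542 × 0.043053 = 29.58 W/m².

Q̄ ≈ 29.6 W/m²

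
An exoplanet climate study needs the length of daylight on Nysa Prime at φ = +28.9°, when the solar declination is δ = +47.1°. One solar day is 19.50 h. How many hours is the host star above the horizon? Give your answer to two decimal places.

cos H₀ = −tan φ · tan δ = −tan(+28.9°) × tan(+47.100°) = -0.5941, so H₀ = 2.2069 rad = 126.45°.
Daylight = 2H₀/(2π) × 19.50 h = (2.2069/π) × 19.50 = 13.70 h.

13.70 h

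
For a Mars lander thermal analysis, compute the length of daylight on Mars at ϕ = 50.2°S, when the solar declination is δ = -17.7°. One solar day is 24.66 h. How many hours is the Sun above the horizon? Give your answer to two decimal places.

15.42 h

cos h₀ = −tan ϕ · tan δ = −tan(-50.2°) × tan(-17.700°) = -0.3830, so h₀ = 1.9639 rad = 112.52°.
Daylight = 2h₀/(2π) × 24.66 h = (1.9639/π) × 24.66 = 15.42 h.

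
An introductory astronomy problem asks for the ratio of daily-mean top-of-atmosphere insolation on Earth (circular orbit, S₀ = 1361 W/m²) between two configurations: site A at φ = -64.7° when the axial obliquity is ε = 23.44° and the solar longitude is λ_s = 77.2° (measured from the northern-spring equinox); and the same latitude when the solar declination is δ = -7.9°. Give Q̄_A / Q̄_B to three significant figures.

— Configuration A (φ=-64.7°):
Solar declination: sin δ = sin ε · sin λ_s = sin 23.44° × sin 77.2° = 0.38790, so δ = +22.824°.
cos H₀ = −tan(-64.7°) tan(+22.824°) = 0.8903, H₀ = 0.4727 rad.
Bracket: H₀ sin φ sin δ + cos φ cos δ sin H₀ = 0.4727×-0.90408×0.38790 + 0.42736×0.92170×0.45532 = -0.165772 + 0.179350 = 0.013578.
Q̄ = (S₀/π) × [bracket] = (1361/π) × 0.013578 = 5.8823 W/m².
— Configuration B (φ=-64.7°):
cos H₀ = −tan(-64.7°) tan(-7.900°) = -0.2936, H₀ = 1.8687 rad.
Bracket: H₀ sin φ sin δ + cos φ cos δ sin H₀ = 1.8687×-0.90408×-0.13744 + 0.42736×0.99051×0.95594 = 0.232199 + 0.404654 = 0.636853.
Q̄ = (S₀/π) × [bracket] = (1361/π) × 0.636853 = 275.90 W/m².
Ratio Q̄_A / Q̄_B = 5.8823 / 275.90 = 0.02132.

Q̄_A / Q̄_B ≈ 0.0213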